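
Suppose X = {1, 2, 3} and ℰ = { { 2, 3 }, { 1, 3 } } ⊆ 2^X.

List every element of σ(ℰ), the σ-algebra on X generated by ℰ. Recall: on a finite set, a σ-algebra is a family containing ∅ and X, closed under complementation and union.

Start: ℰ ∪ {∅, X} = { {  }, { 1, 3 }, { 2, 3 }, X }.
Step 1. New:
  { 1 }  = complement { 2, 3 }
  { 2 }  = complement { 1, 3 }
  (now 6)
Step 2 (1 new):
  { 1, 2 }  = { 2 } ∪ { 1 }
  (now 7)
Step 3: +1 →
  { 3 }  = complement { 1, 2 }
  (now 8)
After Step 4 the family is unchanged; done.

|σ(ℰ)| = 8.  σ(ℰ) = { {  }, { 1 }, { 2 }, { 3 }, { 1, 2 }, { 1, 3 }, { 2, 3 }, X }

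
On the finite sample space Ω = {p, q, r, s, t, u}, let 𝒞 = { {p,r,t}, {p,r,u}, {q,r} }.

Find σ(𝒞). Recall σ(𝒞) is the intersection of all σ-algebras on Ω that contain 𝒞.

Start: 𝒞 ∪ {∅, Ω} = { {}, {q,r}, {p,r,t}, {p,r,u}, Ω }.
Iteration 1 (6 new):
  {q,s,t}  = complement {p,r,u}
  {q,s,u}  = complement {p,r,t}
  {p,q,r,t}  = {q,r} ∪ {p,r,t}
  {p,q,r,u}  = {q,r} ∪ {p,r,u}
  {p,r,t,u}  = {p,r,u} ∪ {p,r,t}
  {p,s,t,u}  = complement {q,r}
Iteration 2. New:
  {q,s}  = complement {p,r,t,u}
  {s,t}  = complement {p,q,r,u}
  {s,u}  = complement {p,q,r,t}
  {q,r,s,t}  = {q,r} ∪ {q,s,t}
  {q,r,s,u}  = {q,s,u} ∪ {q,r}
  {q,s,t,u}  = {q,s,u} ∪ {q,s,t}
  {p,q,r,s,t}  = {p,r,t} ∪ {q,s,t}
  {p,q,r,s,u}  = {q,s,u} ∪ {p,r,u}
  {p,q,r,t,u}  = {p,r,t,u} ∪ {p,q,r,u}
  {p,q,s,t,u}  = {q,s,u} ∪ {p,s,t,u}
  {p,r,s,t,u}  = {p,r,t,u} ∪ {p,s,t,u}
Iteration 3 adds 13:
  {q}  = complement {p,r,s,t,u}
  {r}  = complement {p,q,s,t,u}
  {s}  = complement {p,q,r,t,u}
  {t}  = complement {p,q,r,s,u}
  {u}  = complement {p,q,r,s,t}
  {p,r}  = complement {q,s,t,u}
  {p,t}  = complement {q,r,s,u}
  {p,u}  = complement {q,r,s,t}
  {q,r,s}  = {q,s} ∪ {q,r}
  {s,t,u}  = {s,t} ∪ {s,u}
  {p,r,s,t}  = {p,r,t} ∪ {s,t}
  {p,r,s,u}  = {p,r,u} ∪ {s,u}
  {q,r,s,t,u}  = {q,s,u} ∪ {q,r,s,t}
Iteration 4 adds 22:
  {p}  = complement {q,r,s,t,u}
  {q,t}  = complement {p,r,s,u}
  {q,u}  = complement {p,r,s,t}
  {r,s}  = {r} ∪ {s}
  {r,t}  = {t} ∪ {r}
  {r,u}  = {u} ∪ {r}
  {t,u}  = {u} ∪ {t}
  {p,q,r}  = complement {s,t,u}
  {p,q,t}  = {q} ∪ {p,t}
  {p,q,u}  = {p,u} ∪ {q}
  {p,r,s}  = {p,r} ∪ {s}
  {p,s,t}  = {s,t} ∪ {p,t}
  {p,s,u}  = {p,u} ∪ {s}
  {p,t,u}  = complement {q,r,s}
  {q,r,t}  = {t} ∪ {q,r}
  {q,r,u}  = {u} ∪ {q,r}
  {r,s,t}  = {s,t} ∪ {r}
  {r,s,u}  = {r} ∪ {s,u}
  {p,q,r,s}  = {q,r,s} ∪ {p,r}
  {p,q,s,t}  = {p,t} ∪ {q,s}
  {p,q,s,u}  = {q,s,u} ∪ {p,u}
  {r,s,t,u}  = {r} ∪ {s,t,u}
Iteration 5 (7 new):
  {p,q}  = complement {r,s,t,u}
  {p,s}  = {s} ∪ {p}
  {p,q,s}  = {q,s} ∪ {p}
  {q,t,u}  = complement {p,r,s}
  {r,t,u}  = {t,u} ∪ {r,t}
  {p,q,t,u}  = complement {r,s}
  {q,r,t,u}  = {q,t} ∪ {q,r,u}
Iteration 6: already closed under ᶜ and ∪.

Therefore σ(𝒞) = { {}, {p}, {q}, {r}, {s}, {t}, {u}, {p,q}, {p,r}, {p,s}, {p,t}, {p,u}, {q,r}, {q,s}, {q,t}, {q,u}, {r,s}, {r,t}, {r,u}, {s,t}, {s,u}, {t,u}, {p,q,r}, {p,q,s}, {p,q,t}, {p,q,u}, {p,r,s}, {p,r,t}, {p,r,u}, {p,s,t}, {p,s,u}, {p,t,u}, {q,r,s}, {q,r,t}, {q,r,u}, {q,s,t}, {q,s,u}, {q,t,u}, {r,s,t}, {r,s,u}, {r,t,u}, {s,t,u}, {p,q,r,s}, {p,q,r,t}, {p,q,r,u}, {p,q,s,t}, {p,q,s,u}, {p,q,t,u}, {p,r,s,t}, {p,r,s,u}, {p,r,t,u}, {p,s,t,u}, {q,r,s,t}, {q,r,s,u}, {q,r,t,u}, {q,s,t,u}, {r,s,t,u}, {p,q,r,s,t}, {p,q,r,s,u}, {p,q,r,t,u}, {p,q,s,t,u}, {p,r,s,t,u}, {q,r,s,t,u}, Ω } (|σ(𝒞)| = 64).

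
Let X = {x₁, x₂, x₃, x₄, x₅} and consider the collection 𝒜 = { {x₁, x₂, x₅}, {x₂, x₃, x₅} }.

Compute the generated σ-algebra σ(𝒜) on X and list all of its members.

Initial family (4 sets): { {}, {x₁, x₂, x₅}, {x₂, x₃, x₅}, X }.
Round 1 adds 3:
  {x₁, x₄}  = complement {x₂, x₃, x₅}
  {x₃, x₄}  = complement {x₁, x₂, x₅}
  {x₁, x₂, x₃, x₅}  = {x₁, x₂, x₅} ∪ {x₂, x₃, x₅}
Round 2. New:
  {x₄}  = complement {x₁, x₂, x₃, x₅}
  {x₁, x₃, x₄}  = {x₃, x₄} ∪ {x₁, x₄}
  {x₁, x₂, x₄, x₅}  = {x₁, x₂, x₅} ∪ {x₁, x₄}
  {x₂, x₃, x₄, x₅}  = {x₃, x₄} ∪ {x₂, x₃, x₅}
Round 3: +3 →
  {x₁}  = complement {x₂, x₃, x₄, x₅}
  {x₃}  = complement {x₁, x₂, x₄, x₅}
  {x₂, x₅}  = complement {x₁, x₃, x₄}
Round 4: 2 new —
  {x₁, x₃}  = {x₃} ∪ {x₁}
  {x₂, x₄, x₅}  = {x₂, x₅} ∪ {x₄}
After Round 5 the family is unchanged; done.

Therefore σ(𝒜) = { {}, {x₁}, {x₃}, {x₄}, {x₁, x₃}, {x₁, x₄}, {x₂, x₅}, {x₃, x₄}, {x₁, x₂, x₅}, {x₁, x₃, x₄}, {x₂, x₃, x₅}, {x₂, x₄, x₅}, {x₁, x₂, x₃, x₅}, {x₁, x₂, x₄, x₅}, {x₂, x₃, x₄, x₅}, X } (|σ(𝒜)| = 16).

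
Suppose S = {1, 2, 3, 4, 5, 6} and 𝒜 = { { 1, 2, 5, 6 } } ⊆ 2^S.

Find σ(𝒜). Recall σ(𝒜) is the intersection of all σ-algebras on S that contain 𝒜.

Answer: σ(𝒜) = { ∅, { 3, 4 }, { 1, 2, 5, 6 }, S }

Derivation:
Take S₀ = 𝒜 ∪ {∅, S} = { ∅, { 1, 2, 5, 6 }, S }.
Step 1 adds 1:
  { 3, 4 }  = ᶜ of { 1, 2, 5, 6 }
  — 4 sets.
Step 2: no new sets; the family is a σ-algebra.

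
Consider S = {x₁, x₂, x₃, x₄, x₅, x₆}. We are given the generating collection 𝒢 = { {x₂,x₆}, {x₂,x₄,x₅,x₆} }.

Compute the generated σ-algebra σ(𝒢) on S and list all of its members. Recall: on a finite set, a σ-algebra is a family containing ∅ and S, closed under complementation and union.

σ(𝒢) = { {}, {x₁,x₃}, {x₂,x₆}, {x₄,x₅}, {x₁,x₂,x₃,x₆}, {x₁,x₃,x₄,x₅}, {x₂,x₄,x₅,x₆}, S }

Working:
Take S₀ = 𝒢 ∪ {∅, S} = { {}, {x₂,x₆}, {x₂,x₄,x₅,x₆}, S }.
Iteration 1: +2 →
  {x₁,x₃}  = S∖{x₂,x₄,x₅,x₆}
  {x₁,x₃,x₄,x₅}  = S∖{x₂,x₆}
  |family| = 6
Iteration 2. New:
  {x₁,x₂,x₃,x₆}  = {x₁,x₃} ∪ {x₂,x₆}
  |family| = 7
Iteration 3 (1 new):
  {x₄,x₅}  = S∖{x₁,x₂,x₃,x₆}
  |family| = 8
Iteration 4: closed — nothing new.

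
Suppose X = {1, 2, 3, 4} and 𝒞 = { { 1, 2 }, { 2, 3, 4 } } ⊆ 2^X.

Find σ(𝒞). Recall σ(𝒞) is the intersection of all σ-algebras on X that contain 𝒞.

Seed the family with 𝒞 together with ∅ and X: { {}, { 1, 2 }, { 2, 3, 4 }, X }.
Round 1 adds 2:
  { 1 }  = complement { 2, 3, 4 }
  { 3, 4 }  = complement { 1, 2 }
  |family| = 6
Round 2. New:
  { 1, 3, 4 }  = { 3, 4 } ∪ { 1 }
  |family| = 7
Round 3: 1 new —
  { 2 }  = complement { 1, 3, 4 }
  |family| = 8
Round 4: no new sets; the family is a σ-algebra.

Hence σ(𝒞) has 8 members: { {}, { 1 }, { 2 }, { 1, 2 }, { 3, 4 }, { 1, 3, 4 }, { 2, 3, 4 }, X }.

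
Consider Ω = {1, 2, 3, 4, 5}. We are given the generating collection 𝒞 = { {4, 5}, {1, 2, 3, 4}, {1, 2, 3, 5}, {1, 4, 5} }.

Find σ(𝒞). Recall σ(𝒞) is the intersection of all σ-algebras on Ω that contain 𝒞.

σ(𝒞) = { {}, {1}, {4}, {5}, {1, 4}, {1, 5}, {2, 3}, {4, 5}, {1, 2, 3}, {1, 4, 5}, {2, 3, 4}, {2, 3, 5}, {1, 2, 3, 4}, {1, 2, 3, 5}, {2, 3, 4, 5}, Ω }

Check:
Take S₀ = 𝒞 ∪ {∅, Ω} = { {}, {4, 5}, {1, 4, 5}, {1, 2, 3, 4}, {1, 2, 3, 5}, Ω }.
Iteration 1 adds 4:
  {4}  = {1, 2, 3, 5}ᶜ
  {5}  = {1, 2, 3, 4}ᶜ
  {2, 3}  = {1, 4, 5}ᶜ
  {1, 2, 3}  = {4, 5}ᶜ
  |family| = 10
Iteration 2 adds 3:
  {2, 3, 4}  = {2, 3} ∪ {4}
  {2, 3, 5}  = {5} ∪ {2, 3}
  {2, 3, 4, 5}  = {4, 5} ∪ {2, 3}
  |family| = 13
Iteration 3 (3 new):
  {1}  = {2, 3, 4, 5}ᶜ
  {1, 4}  = {2, 3, 5}ᶜ
  {1, 5}  = {2, 3, 4}ᶜ
  |family| = 16
Iteration 4: stable.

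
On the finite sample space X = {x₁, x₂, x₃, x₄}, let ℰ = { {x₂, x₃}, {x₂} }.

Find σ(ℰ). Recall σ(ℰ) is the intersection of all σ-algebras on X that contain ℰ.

Seed the family with ℰ together with ∅ and X: { {}, {x₂}, {x₂, x₃}, X }.
Iteration 1: +2 →
  {x₁, x₄}  = complement {x₂, x₃}
  {x₁, x₃, x₄}  = complement {x₂}
Iteration 2: +1 →
  {x₁, x₂, x₄}  = {x₁, x₄} ∪ {x₂}
Iteration 3 adds 1:
  {x₃}  = complement {x₁, x₂, x₄}
Iteration 4: no new sets; the family is a σ-algebra.

|σ(ℰ)| = 8.  σ(ℰ) = { {}, {x₂}, {x₃}, {x₁, x₄}, {x₂, x₃}, {x₁, x₂, x₄}, {x₁, x₃, x₄}, X }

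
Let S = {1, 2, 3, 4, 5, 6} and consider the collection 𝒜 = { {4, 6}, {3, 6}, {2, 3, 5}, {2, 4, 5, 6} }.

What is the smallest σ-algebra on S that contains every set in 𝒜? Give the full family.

Initial family (6 sets): { {}, {3, 6}, {4, 6}, {2, 3, 5}, {2, 4, 5, 6}, S }.
Iteration 1: 7 new —
  {1, 3}  = S∖{2, 4, 5, 6}
  {1, 4, 6}  = S∖{2, 3, 5}
  {3, 4, 6}  = {3, 6} ∪ {4, 6}
  {1, 2, 3, 5}  = S∖{4, 6}
  {1, 2, 4, 5}  = S∖{3, 6}
  {2, 3, 5, 6}  = {2, 3, 5} ∪ {3, 6}
  {2, 3, 4, 5, 6}  = {2, 3, 5} ∪ {2, 4, 5, 6}
  — 13 sets.
Iteration 2: +8 →
  {1}  = S∖{2, 3, 4, 5, 6}
  {1, 4}  = S∖{2, 3, 5, 6}
  {1, 2, 5}  = S∖{3, 4, 6}
  {1, 3, 6}  = {1, 3} ∪ {3, 6}
  {1, 3, 4, 6}  = {1, 4, 6} ∪ {1, 3}
  {1, 2, 3, 4, 5}  = {1, 2, 4, 5} ∪ {2, 3, 5}
  {1, 2, 3, 5, 6}  = {1, 3} ∪ {2, 3, 5, 6}
  {1, 2, 4, 5, 6}  = {1, 4, 6} ∪ {1, 2, 4, 5}
  — 21 sets.
Iteration 3. New:
  {3}  = S∖{1, 2, 4, 5, 6}
  {4}  = S∖{1, 2, 3, 5, 6}
  {6}  = S∖{1, 2, 3, 4, 5}
  {2, 5}  = S∖{1, 3, 4, 6}
  {1, 3, 4}  = {1, 4} ∪ {1, 3}
  {2, 4, 5}  = S∖{1, 3, 6}
  — 27 sets.
Iteration 4: +5 →
  {1, 6}  = {1} ∪ {6}
  {3, 4}  = {3} ∪ {4}
  {2, 5, 6}  = S∖{1, 3, 4}
  {1, 2, 5, 6}  = {6} ∪ {1, 2, 5}
  {2, 3, 4, 5}  = {3} ∪ {2, 4, 5}
  — 32 sets.
Iteration 5: no new sets; the family is a σ-algebra.

|σ(𝒜)| = 32.  σ(𝒜) = { {}, {1}, {3}, {4}, {6}, {1, 3}, {1, 4}, {1, 6}, {2, 5}, {3, 4}, {3, 6}, {4, 6}, {1, 2, 5}, {1, 3, 4}, {1, 3, 6}, {1, 4, 6}, {2, 3, 5}, {2, 4, 5}, {2, 5, 6}, {3, 4, 6}, {1, 2, 3, 5}, {1, 2, 4, 5}, {1, 2, 5, 6}, {1, 3, 4, 6}, {2, 3, 4, 5}, {2, 3, 5, 6}, {2, 4, 5, 6}, {1, 2, 3, 4, 5}, {1, 2, 3, 5, 6}, {1, 2, 4, 5, 6}, {2, 3, 4, 5, 6}, S }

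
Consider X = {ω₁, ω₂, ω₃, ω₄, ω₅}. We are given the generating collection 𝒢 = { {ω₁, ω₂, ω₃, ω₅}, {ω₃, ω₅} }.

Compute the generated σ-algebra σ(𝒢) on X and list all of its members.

Answer: σ(𝒢) = { ∅, {ω₄}, {ω₁, ω₂}, {ω₃, ω₅}, {ω₁, ω₂, ω₄}, {ω₃, ω₄, ω₅}, {ω₁, ω₂, ω₃, ω₅}, X }

Trace:
Initial family (4 sets): { ∅, {ω₃, ω₅}, {ω₁, ω₂, ω₃, ω₅}, X }.
Pass 1 adds 2:
  {ω₄}  = complement {ω₁, ω₂, ω₃, ω₅}
  {ω₁, ω₂, ω₄}  = complement {ω₃, ω₅}
  — 6 sets.
Pass 2 adds 1:
  {ω₃, ω₄, ω₅}  = {ω₄} ∪ {ω₃, ω₅}
  — 7 sets.
Pass 3 (1 new):
  {ω₁, ω₂}  = complement {ω₃, ω₄, ω₅}
  — 8 sets.
Pass 4: already closed under ᶜ and ∪.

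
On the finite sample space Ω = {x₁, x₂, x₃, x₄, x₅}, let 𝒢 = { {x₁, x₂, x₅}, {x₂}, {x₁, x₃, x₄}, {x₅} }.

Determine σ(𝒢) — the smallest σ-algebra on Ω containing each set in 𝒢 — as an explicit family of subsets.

Seed the family with 𝒢 together with ∅ and Ω: { {}, {x₂}, {x₅}, {x₁, x₂, x₅}, {x₁, x₃, x₄}, Ω }.
Round 1. New:
  {x₂, x₅}  = {x₁, x₃, x₄}ᶜ
  {x₃, x₄}  = {x₁, x₂, x₅}ᶜ
  {x₁, x₂, x₃, x₄}  = {x₅}ᶜ
  {x₁, x₃, x₄, x₅}  = {x₂}ᶜ
  — 10 sets.
Round 2 (3 new):
  {x₂, x₃, x₄}  = {x₃, x₄} ∪ {x₂}
  {x₃, x₄, x₅}  = {x₃, x₄} ∪ {x₅}
  {x₂, x₃, x₄, x₅}  = {x₂, x₅} ∪ {x₃, x₄}
  — 13 sets.
Round 3. New:
  {x₁}  = {x₂, x₃, x₄, x₅}ᶜ
  {x₁, x₂}  = {x₃, x₄, x₅}ᶜ
  {x₁, x₅}  = {x₂, x₃, x₄}ᶜ
  — 16 sets.
After Round 4 the family is unchanged; done.

|σ(𝒢)| = 16.  σ(𝒢) = { {}, {x₁}, {x₂}, {x₅}, {x₁, x₂}, {x₁, x₅}, {x₂, x₅}, {x₃, x₄}, {x₁, x₂, x₅}, {x₁, x₃, x₄}, {x₂, x₃, x₄}, {x₃, x₄, x₅}, {x₁, x₂, x₃, x₄}, {x₁, x₃, x₄, x₅}, {x₂, x₃, x₄, x₅}, Ω }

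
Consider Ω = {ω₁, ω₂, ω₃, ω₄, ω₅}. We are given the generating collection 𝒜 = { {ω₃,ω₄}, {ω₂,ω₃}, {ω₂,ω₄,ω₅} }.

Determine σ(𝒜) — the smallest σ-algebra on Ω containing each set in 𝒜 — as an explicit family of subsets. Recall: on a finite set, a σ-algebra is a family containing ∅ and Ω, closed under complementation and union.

Take S₀ = 𝒜 ∪ {∅, Ω} = { {}, {ω₂,ω₃}, {ω₃,ω₄}, {ω₂,ω₄,ω₅}, Ω }.
Pass 1. New:
  {ω₁,ω₃}  = complement {ω₂,ω₄,ω₅}
  {ω₁,ω₂,ω₅}  = complement {ω₃,ω₄}
  {ω₁,ω₄,ω₅}  = complement {ω₂,ω₃}
  {ω₂,ω₃,ω₄}  = {ω₃,ω₄} ∪ {ω₂,ω₃}
  {ω₂,ω₃,ω₄,ω₅}  = {ω₃,ω₄} ∪ {ω₂,ω₄,ω₅}
  |family| = 10
Pass 2: +8 →
  {ω₁}  = complement {ω₂,ω₃,ω₄,ω₅}
  {ω₁,ω₅}  = complement {ω₂,ω₃,ω₄}
  {ω₁,ω₂,ω₃}  = {ω₂,ω₃} ∪ {ω₁,ω₃}
  {ω₁,ω₃,ω₄}  = {ω₃,ω₄} ∪ {ω₁,ω₃}
  {ω₁,ω₂,ω₃,ω₄}  = {ω₂,ω₃,ω₄} ∪ {ω₁,ω₃}
  {ω₁,ω₂,ω₃,ω₅}  = {ω₁,ω₂,ω₅} ∪ {ω₂,ω₃}
  {ω₁,ω₂,ω₄,ω₅}  = {ω₁,ω₄,ω₅} ∪ {ω₁,ω₂,ω₅}
  {ω₁,ω₃,ω₄,ω₅}  = {ω₁,ω₄,ω₅} ∪ {ω₃,ω₄}
  |family| = 18
Pass 3. New:
  {ω₂}  = complement {ω₁,ω₃,ω₄,ω₅}
  {ω₃}  = complement {ω₁,ω₂,ω₄,ω₅}
  {ω₄}  = complement {ω₁,ω₂,ω₃,ω₅}
  {ω₅}  = complement {ω₁,ω₂,ω₃,ω₄}
  {ω₂,ω₅}  = complement {ω₁,ω₃,ω₄}
  {ω₄,ω₅}  = complement {ω₁,ω₂,ω₃}
  {ω₁,ω₃,ω₅}  = {ω₁,ω₃} ∪ {ω₁,ω₅}
  |family| = 25
Pass 4 (6 new):
  {ω₁,ω₂}  = {ω₂} ∪ {ω₁}
  {ω₁,ω₄}  = {ω₄} ∪ {ω₁}
  {ω₂,ω₄}  = complement {ω₁,ω₃,ω₅}
  {ω₃,ω₅}  = {ω₅} ∪ {ω₃}
  {ω₂,ω₃,ω₅}  = {ω₂,ω₅} ∪ {ω₃}
  {ω₃,ω₄,ω₅}  = {ω₃,ω₄} ∪ {ω₅}
  |family| = 31
Pass 5 (1 new):
  {ω₁,ω₂,ω₄}  = complement {ω₃,ω₅}
  |family| = 32
Pass 6 adds nothing — fixpoint reached.

|σ(𝒜)| = 32.  σ(𝒜) = { {}, {ω₁}, {ω₂}, {ω₃}, {ω₄}, {ω₅}, {ω₁,ω₂}, {ω₁,ω₃}, {ω₁,ω₄}, {ω₁,ω₅}, {ω₂,ω₃}, {ω₂,ω₄}, {ω₂,ω₅}, {ω₃,ω₄}, {ω₃,ω₅}, {ω₄,ω₅}, {ω₁,ω₂,ω₃}, {ω₁,ω₂,ω₄}, {ω₁,ω₂,ω₅}, {ω₁,ω₃,ω₄}, {ω₁,ω₃,ω₅}, {ω₁,ω₄,ω₅}, {ω₂,ω₃,ω₄}, {ω₂,ω₃,ω₅}, {ω₂,ω₄,ω₅}, {ω₃,ω₄,ω₅}, {ω₁,ω₂,ω₃,ω₄}, {ω₁,ω₂,ω₃,ω₅}, {ω₁,ω₂,ω₄,ω₅}, {ω₁,ω₃,ω₄,ω₅}, {ω₂,ω₃,ω₄,ω₅}, Ω }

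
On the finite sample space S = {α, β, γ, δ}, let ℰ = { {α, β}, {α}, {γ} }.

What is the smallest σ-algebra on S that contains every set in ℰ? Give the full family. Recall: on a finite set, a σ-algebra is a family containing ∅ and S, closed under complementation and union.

σ(ℰ) (16 sets): { ∅, {α}, {β}, {γ}, {δ}, {α, β}, {α, γ}, {α, δ}, {β, γ}, {β, δ}, {γ, δ}, {α, β, γ}, {α, β, δ}, {α, γ, δ}, {β, γ, δ}, S }

Working:
Take S₀ = ℰ ∪ {∅, S} = { ∅, {α}, {γ}, {α, β}, S }.
Pass 1 adds 5:
  {α, γ}  = {γ} ∪ {α}
  {γ, δ}  = complement {α, β}
  {α, β, γ}  = {γ} ∪ {α, β}
  {α, β, δ}  = complement {γ}
  {β, γ, δ}  = complement {α}
Pass 2: 3 new —
  {δ}  = complement {α, β, γ}
  {β, δ}  = complement {α, γ}
  {α, γ, δ}  = {γ, δ} ∪ {α, γ}
Pass 3. New:
  {β}  = complement {α, γ, δ}
  {α, δ}  = {δ} ∪ {α}
Pass 4: 1 new —
  {β, γ}  = complement {α, δ}
After Pass 5 the family is unchanged; done.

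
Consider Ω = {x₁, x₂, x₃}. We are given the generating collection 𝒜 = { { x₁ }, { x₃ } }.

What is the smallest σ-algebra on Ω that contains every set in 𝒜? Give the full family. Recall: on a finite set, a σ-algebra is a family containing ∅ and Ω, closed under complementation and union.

Begin from { {  }, { x₁ }, { x₃ }, Ω } (that is, 𝒜 plus ∅ and Ω).
Iteration 1: +3 →
  { x₁, x₂ }  = Ω∖{ x₃ }
  { x₁, x₃ }  = { x₃ } ∪ { x₁ }
  { x₂, x₃ }  = Ω∖{ x₁ }
  — 7 sets.
Iteration 2: 1 new —
  { x₂ }  = Ω∖{ x₁, x₃ }
  — 8 sets.
Iteration 3: closed — nothing new.

σ(𝒜) = { {  }, { x₁ }, { x₂ }, { x₃ }, { x₁, x₂ }, { x₁, x₃ }, { x₂, x₃ }, Ω }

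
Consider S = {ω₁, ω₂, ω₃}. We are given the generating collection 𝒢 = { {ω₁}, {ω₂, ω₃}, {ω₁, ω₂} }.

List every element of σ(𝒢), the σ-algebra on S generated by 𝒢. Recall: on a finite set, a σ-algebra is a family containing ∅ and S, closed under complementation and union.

Initial family (5 sets): { {}, {ω₁}, {ω₁, ω₂}, {ω₂, ω₃}, S }.
Step 1 (1 new):
  {ω₃}  = S∖{ω₁, ω₂}
  [6 total]
Step 2. New:
  {ω₁, ω₃}  = {ω₃} ∪ {ω₁}
  [7 total]
Step 3: 1 new —
  {ω₂}  = S∖{ω₁, ω₃}
  [8 total]
Step 4: no new sets; the family is a σ-algebra.

Hence σ(𝒢) has 8 members: { {}, {ω₁}, {ω₂}, {ω₃}, {ω₁, ω₂}, {ω₁, ω₃}, {ω₂, ω₃}, S }.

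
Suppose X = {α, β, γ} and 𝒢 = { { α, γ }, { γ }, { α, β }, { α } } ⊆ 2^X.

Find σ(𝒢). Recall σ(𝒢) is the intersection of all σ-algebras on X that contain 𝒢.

σ(𝒢) (8 sets): { {  }, { α }, { β }, { γ }, { α, β }, { α, γ }, { β, γ }, X }

Working:
Begin from { {  }, { α }, { γ }, { α, β }, { α, γ }, X } (that is, 𝒢 plus ∅ and X).
Round 1: +2 →
  { β }  = { α, γ }ᶜ
  { β, γ }  = { α }ᶜ
  |family| = 8
After Round 2 the family is unchanged; done.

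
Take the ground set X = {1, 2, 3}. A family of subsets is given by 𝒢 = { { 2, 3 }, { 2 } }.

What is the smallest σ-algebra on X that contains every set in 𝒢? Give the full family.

Seed the family with 𝒢 together with ∅ and X: { ∅, { 2 }, { 2, 3 }, X }.
Round 1 adds 2:
  { 1 }  = { 2, 3 }ᶜ
  { 1, 3 }  = { 2 }ᶜ
  |family| = 6
Round 2: 1 new —
  { 1, 2 }  = { 2 } ∪ { 1 }
  |family| = 7
Round 3 adds 1:
  { 3 }  = { 1, 2 }ᶜ
  |family| = 8
Round 4: stable.

|σ(𝒢)| = 8.  σ(𝒢) = { ∅, { 1 }, { 2 }, { 3 }, { 1, 2 }, { 1, 3 }, { 2, 3 }, X }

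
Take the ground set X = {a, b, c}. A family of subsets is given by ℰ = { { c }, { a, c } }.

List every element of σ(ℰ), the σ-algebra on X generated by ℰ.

Seed the family with ℰ together with ∅ and X: { {  }, { c }, { a, c }, X }.
Pass 1. New:
  { b }  = X∖{ a, c }
  { a, b }  = X∖{ c }
Pass 2: +1 →
  { b, c }  = { c } ∪ { b }
Pass 3: +1 →
  { a }  = X∖{ b, c }
Pass 4: already closed under ᶜ and ∪.

Hence σ(ℰ) has 8 members: { {  }, { a }, { b }, { c }, { a, b }, { a, c }, { b, c }, X }.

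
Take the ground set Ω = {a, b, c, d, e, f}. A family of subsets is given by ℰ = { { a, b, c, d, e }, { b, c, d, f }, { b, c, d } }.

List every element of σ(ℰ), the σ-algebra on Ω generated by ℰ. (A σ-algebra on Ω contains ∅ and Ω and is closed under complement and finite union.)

σ(ℰ) = { ∅, { f }, { a, e }, { a, e, f }, { b, c, d }, { b, c, d, f }, { a, b, c, d, e }, Ω }

Check:
Begin from { ∅, { b, c, d }, { b, c, d, f }, { a, b, c, d, e }, Ω } (that is, ℰ plus ∅ and Ω).
Round 1: +3 →
  { f }  = { a, b, c, d, e }ᶜ
  { a, e }  = { b, c, d, f }ᶜ
  { a, e, f }  = { b, c, d }ᶜ
  |family| = 8
After Round 2 the family is unchanged; done.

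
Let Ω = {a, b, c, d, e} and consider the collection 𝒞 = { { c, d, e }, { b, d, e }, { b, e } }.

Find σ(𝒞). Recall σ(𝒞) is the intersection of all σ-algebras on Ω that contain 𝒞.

σ(𝒞) (32 sets): { {  }, { a }, { b }, { c }, { d }, { e }, { a, b }, { a, c }, { a, d }, { a, e }, { b, c }, { b, d }, { b, e }, { c, d }, { c, e }, { d, e }, { a, b, c }, { a, b, d }, { a, b, e }, { a, c, d }, { a, c, e }, { a, d, e }, { b, c, d }, { b, c, e }, { b, d, e }, { c, d, e }, { a, b, c, d }, { a, b, c, e }, { a, b, d, e }, { a, c, d, e }, { b, c, d, e }, Ω }

Trace:
Take S₀ = 𝒞 ∪ {∅, Ω} = { {  }, { b, e }, { b, d, e }, { c, d, e }, Ω }.
Iteration 1. New:
  { a, b }  = complement { c, d, e }
  { a, c }  = complement { b, d, e }
  { a, c, d }  = complement { b, e }
  { b, c, d, e }  = { b, e } ∪ { c, d, e }
  (now 9)
Iteration 2: +7 →
  { a }  = complement { b, c, d, e }
  { a, b, c }  = { a, b } ∪ { a, c }
  { a, b, e }  = { b, e } ∪ { a, b }
  { a, b, c, d }  = { a, b } ∪ { a, c, d }
  { a, b, c, e }  = { b, e } ∪ { a, c }
  { a, b, d, e }  = { a, b } ∪ { b, d, e }
  { a, c, d, e }  = { c, d, e } ∪ { a, c, d }
  (now 16)
Iteration 3 adds 6:
  { b }  = complement { a, c, d, e }
  { c }  = complement { a, b, d, e }
  { d }  = complement { a, b, c, e }
  { e }  = complement { a, b, c, d }
  { c, d }  = complement { a, b, e }
  { d, e }  = complement { a, b, c }
  (now 22)
Iteration 4: +10 →
  { a, d }  = { d } ∪ { a }
  { a, e }  = { e } ∪ { a }
  { b, c }  = { b } ∪ { c }
  { b, d }  = { b } ∪ { d }
  { c, e }  = { e } ∪ { c }
  { a, b, d }  = { a, b } ∪ { d }
  { a, c, e }  = { e } ∪ { a, c }
  { a, d, e }  = { d, e } ∪ { a }
  { b, c, d }  = { c, d } ∪ { b }
  { b, c, e }  = { b, e } ∪ { c }
  (now 32)
After Iteration 5 the family is unchanged; done.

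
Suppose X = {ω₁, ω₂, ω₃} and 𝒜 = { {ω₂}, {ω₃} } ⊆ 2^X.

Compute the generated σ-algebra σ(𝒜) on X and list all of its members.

Seed the family with 𝒜 together with ∅ and X: { {}, {ω₂}, {ω₃}, X }.
Round 1 (3 new):
  {ω₁,ω₂}  = {ω₃}ᶜ
  {ω₁,ω₃}  = {ω₂}ᶜ
  {ω₂,ω₃}  = {ω₃} ∪ {ω₂}
Round 2 adds 1:
  {ω₁}  = {ω₂,ω₃}ᶜ
Round 3: stable.

σ(𝒜) = { {}, {ω₁}, {ω₂}, {ω₃}, {ω₁,ω₂}, {ω₁,ω₃}, {ω₂,ω₃}, X }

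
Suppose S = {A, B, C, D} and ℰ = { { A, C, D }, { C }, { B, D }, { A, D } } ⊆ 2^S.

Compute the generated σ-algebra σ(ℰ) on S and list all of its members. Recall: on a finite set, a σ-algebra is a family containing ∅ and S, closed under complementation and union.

Seed the family with ℰ together with ∅ and S: { {}, { C }, { A, D }, { B, D }, { A, C, D }, S }.
Pass 1: +5 →
  { B }  = S∖{ A, C, D }
  { A, C }  = S∖{ B, D }
  { B, C }  = S∖{ A, D }
  { A, B, D }  = S∖{ C }
  { B, C, D }  = { C } ∪ { B, D }
  — 11 sets.
Pass 2 (2 new):
  { A }  = S∖{ B, C, D }
  { A, B, C }  = { B } ∪ { A, C }
  — 13 sets.
Pass 3: +2 →
  { D }  = S∖{ A, B, C }
  { A, B }  = { B } ∪ { A }
  — 15 sets.
Pass 4 adds 1:
  { C, D }  = S∖{ A, B }
  — 16 sets.
Pass 5: already closed under ᶜ and ∪.

Therefore σ(ℰ) = { {}, { A }, { B }, { C }, { D }, { A, B }, { A, C }, { A, D }, { B, C }, { B, D }, { C, D }, { A, B, C }, { A, B, D }, { A, C, D }, { B, C, D }, S } (|σ(ℰ)| = 16).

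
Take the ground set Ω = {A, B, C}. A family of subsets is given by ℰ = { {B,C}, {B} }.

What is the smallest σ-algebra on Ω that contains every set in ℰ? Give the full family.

σ(ℰ) (8 sets): { {}, {A}, {B}, {C}, {A,B}, {A,C}, {B,C}, Ω }

Trace:
Take S₀ = ℰ ∪ {∅, Ω} = { {}, {B}, {B,C}, Ω }.
Iteration 1: +2 →
  {A}  = {B,C}ᶜ
  {A,C}  = {B}ᶜ
  [6 total]
Iteration 2. New:
  {A,B}  = {B} ∪ {A}
  [7 total]
Iteration 3: 1 new —
  {C}  = {A,B}ᶜ
  [8 total]
Iteration 4: closed — nothing new.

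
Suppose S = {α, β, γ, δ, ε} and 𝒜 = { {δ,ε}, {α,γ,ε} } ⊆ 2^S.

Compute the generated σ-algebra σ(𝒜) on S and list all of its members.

Take S₀ = 𝒜 ∪ {∅, S} = { {}, {δ,ε}, {α,γ,ε}, S }.
Iteration 1: +3 →
  {β,δ}  = complement {α,γ,ε}
  {α,β,γ}  = complement {δ,ε}
  {α,γ,δ,ε}  = {α,γ,ε} ∪ {δ,ε}
  |family| = 7
Iteration 2. New:
  {β}  = complement {α,γ,δ,ε}
  {β,δ,ε}  = {δ,ε} ∪ {β,δ}
  {α,β,γ,δ}  = {α,β,γ} ∪ {β,δ}
  {α,β,γ,ε}  = {α,β,γ} ∪ {α,γ,ε}
  |family| = 11
Iteration 3: +3 →
  {δ}  = complement {α,β,γ,ε}
  {ε}  = complement {α,β,γ,δ}
  {α,γ}  = complement {β,δ,ε}
  |family| = 14
Iteration 4 adds 2:
  {β,ε}  = {β} ∪ {ε}
  {α,γ,δ}  = {α,γ} ∪ {δ}
  |family| = 16
Iteration 5: already closed under ᶜ and ∪.

Therefore σ(𝒜) = { {}, {β}, {δ}, {ε}, {α,γ}, {β,δ}, {β,ε}, {δ,ε}, {α,β,γ}, {α,γ,δ}, {α,γ,ε}, {β,δ,ε}, {α,β,γ,δ}, {α,β,γ,ε}, {α,γ,δ,ε}, S } (|σ(𝒜)| = 16).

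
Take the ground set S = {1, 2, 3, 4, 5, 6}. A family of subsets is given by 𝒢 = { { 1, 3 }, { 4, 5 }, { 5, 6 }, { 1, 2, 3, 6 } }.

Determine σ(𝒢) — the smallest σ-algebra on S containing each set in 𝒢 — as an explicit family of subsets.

Answer: σ(𝒢) = { {}, { 2 }, { 4 }, { 5 }, { 6 }, { 1, 3 }, { 2, 4 }, { 2, 5 }, { 2, 6 }, { 4, 5 }, { 4, 6 }, { 5, 6 }, { 1, 2, 3 }, { 1, 3, 4 }, { 1, 3, 5 }, { 1, 3, 6 }, { 2, 4, 5 }, { 2, 4, 6 }, { 2, 5, 6 }, { 4, 5, 6 }, { 1, 2, 3, 4 }, { 1, 2, 3, 5 }, { 1, 2, 3, 6 }, { 1, 3, 4, 5 }, { 1, 3, 4, 6 }, { 1, 3, 5, 6 }, { 2, 4, 5, 6 }, { 1, 2, 3, 4, 5 }, { 1, 2, 3, 4, 6 }, { 1, 2, 3, 5, 6 }, { 1, 3, 4, 5, 6 }, S }

Check:
Seed the family with 𝒢 together with ∅ and S: { {}, { 1, 3 }, { 4, 5 }, { 5, 6 }, { 1, 2, 3, 6 }, S }.
Round 1 (6 new):
  { 4, 5, 6 }  = { 4, 5 } ∪ { 5, 6 }
  { 1, 2, 3, 4 }  = S∖{ 5, 6 }
  { 1, 3, 4, 5 }  = { 4, 5 } ∪ { 1, 3 }
  { 1, 3, 5, 6 }  = { 5, 6 } ∪ { 1, 3 }
  { 2, 4, 5, 6 }  = S∖{ 1, 3 }
  { 1, 2, 3, 5, 6 }  = { 5, 6 } ∪ { 1, 2, 3, 6 }
Round 2 (7 new):
  { 4 }  = S∖{ 1, 2, 3, 5, 6 }
  { 2, 4 }  = S∖{ 1, 3, 5, 6 }
  { 2, 6 }  = S∖{ 1, 3, 4, 5 }
  { 1, 2, 3 }  = S∖{ 4, 5, 6 }
  { 1, 2, 3, 4, 5 }  = { 4, 5 } ∪ { 1, 2, 3, 4 }
  { 1, 2, 3, 4, 6 }  = { 1, 2, 3, 6 } ∪ { 1, 2, 3, 4 }
  { 1, 3, 4, 5, 6 }  = { 1, 3, 5, 6 } ∪ { 4, 5 }
Round 3: +7 →
  { 2 }  = S∖{ 1, 3, 4, 5, 6 }
  { 5 }  = S∖{ 1, 2, 3, 4, 6 }
  { 6 }  = S∖{ 1, 2, 3, 4, 5 }
  { 1, 3, 4 }  = { 1, 3 } ∪ { 4 }
  { 2, 4, 5 }  = { 4, 5 } ∪ { 2, 4 }
  { 2, 4, 6 }  = { 2, 4 } ∪ { 2, 6 }
  { 2, 5, 6 }  = { 5, 6 } ∪ { 2, 6 }
Round 4 (6 new):
  { 2, 5 }  = { 2 } ∪ { 5 }
  { 4, 6 }  = { 6 } ∪ { 4 }
  { 1, 3, 5 }  = S∖{ 2, 4, 6 }
  { 1, 3, 6 }  = S∖{ 2, 4, 5 }
  { 1, 2, 3, 5 }  = { 1, 2, 3 } ∪ { 5 }
  { 1, 3, 4, 6 }  = { 6 } ∪ { 1, 3, 4 }
Round 5: no new sets; the family is a σ-algebra.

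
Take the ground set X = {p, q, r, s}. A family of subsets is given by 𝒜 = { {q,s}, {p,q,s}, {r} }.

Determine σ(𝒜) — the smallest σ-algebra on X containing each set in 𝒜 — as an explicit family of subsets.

|σ(𝒜)| = 8.  σ(𝒜) = { ∅, {p}, {r}, {p,r}, {q,s}, {p,q,s}, {q,r,s}, X }

Derivation:
Seed the family with 𝒜 together with ∅ and X: { ∅, {r}, {q,s}, {p,q,s}, X }.
Round 1 (2 new):
  {p,r}  = X∖{q,s}
  {q,r,s}  = {r} ∪ {q,s}
  [7 total]
Round 2. New:
  {p}  = X∖{q,r,s}
  [8 total]
After Round 3 the family is unchanged; done.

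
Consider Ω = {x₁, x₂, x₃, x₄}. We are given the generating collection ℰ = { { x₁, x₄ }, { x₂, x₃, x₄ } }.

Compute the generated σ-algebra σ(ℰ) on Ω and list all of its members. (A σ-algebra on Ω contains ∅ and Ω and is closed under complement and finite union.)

Initial family (4 sets): { ∅, { x₁, x₄ }, { x₂, x₃, x₄ }, Ω }.
Pass 1 adds 2:
  { x₁ }  = ᶜ of { x₂, x₃, x₄ }
  { x₂, x₃ }  = ᶜ of { x₁, x₄ }
  |family| = 6
Pass 2: +1 →
  { x₁, x₂, x₃ }  = { x₂, x₃ } ∪ { x₁ }
  |family| = 7
Pass 3: 1 new —
  { x₄ }  = ᶜ of { x₁, x₂, x₃ }
  |family| = 8
Pass 4: already closed under ᶜ and ∪.

Hence σ(ℰ) has 8 members: { ∅, { x₁ }, { x₄ }, { x₁, x₄ }, { x₂, x₃ }, { x₁, x₂, x₃ }, { x₂, x₃, x₄ }, Ω }.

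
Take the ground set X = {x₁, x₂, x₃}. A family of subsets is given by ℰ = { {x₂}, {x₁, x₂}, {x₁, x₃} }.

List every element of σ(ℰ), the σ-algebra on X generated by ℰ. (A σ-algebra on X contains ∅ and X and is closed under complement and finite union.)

σ(ℰ) = { {}, {x₁}, {x₂}, {x₃}, {x₁, x₂}, {x₁, x₃}, {x₂, x₃}, X }

Trace:
Seed the family with ℰ together with ∅ and X: { {}, {x₂}, {x₁, x₂}, {x₁, x₃}, X }.
Iteration 1: +1 →
  {x₃}  = complement {x₁, x₂}
Iteration 2: 1 new —
  {x₂, x₃}  = {x₃} ∪ {x₂}
Iteration 3 (1 new):
  {x₁}  = complement {x₂, x₃}
Iteration 4: closed — nothing new.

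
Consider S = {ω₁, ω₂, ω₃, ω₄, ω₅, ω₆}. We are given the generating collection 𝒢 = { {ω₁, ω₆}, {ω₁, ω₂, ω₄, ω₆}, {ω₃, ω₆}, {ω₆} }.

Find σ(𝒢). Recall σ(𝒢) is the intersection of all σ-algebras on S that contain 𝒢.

Take S₀ = 𝒢 ∪ {∅, S} = { {}, {ω₆}, {ω₁, ω₆}, {ω₃, ω₆}, {ω₁, ω₂, ω₄, ω₆}, S }.
Round 1: 6 new —
  {ω₃, ω₅}  = {ω₁, ω₂, ω₄, ω₆}ᶜ
  {ω₁, ω₃, ω₆}  = {ω₃, ω₆} ∪ {ω₁, ω₆}
  {ω₁, ω₂, ω₄, ω₅}  = {ω₃, ω₆}ᶜ
  {ω₂, ω₃, ω₄, ω₅}  = {ω₁, ω₆}ᶜ
  {ω₁, ω₂, ω₃, ω₄, ω₅}  = {ω₆}ᶜ
  {ω₁, ω₂, ω₃, ω₄, ω₆}  = {ω₁, ω₂, ω₄, ω₆} ∪ {ω₃, ω₆}
  |family| = 12
Round 2 adds 6:
  {ω₅}  = {ω₁, ω₂, ω₃, ω₄, ω₆}ᶜ
  {ω₂, ω₄, ω₅}  = {ω₁, ω₃, ω₆}ᶜ
  {ω₃, ω₅, ω₆}  = {ω₆} ∪ {ω₃, ω₅}
  {ω₁, ω₃, ω₅, ω₆}  = {ω₁, ω₃, ω₆} ∪ {ω₃, ω₅}
  {ω₁, ω₂, ω₄, ω₅, ω₆}  = {ω₁, ω₂, ω₄, ω₆} ∪ {ω₁, ω₂, ω₄, ω₅}
  {ω₂, ω₃, ω₄, ω₅, ω₆}  = {ω₂, ω₃, ω₄, ω₅} ∪ {ω₆}
  |family| = 18
Round 3 (7 new):
  {ω₁}  = {ω₂, ω₃, ω₄, ω₅, ω₆}ᶜ
  {ω₃}  = {ω₁, ω₂, ω₄, ω₅, ω₆}ᶜ
  {ω₂, ω₄}  = {ω₁, ω₃, ω₅, ω₆}ᶜ
  {ω₅, ω₆}  = {ω₆} ∪ {ω₅}
  {ω₁, ω₂, ω₄}  = {ω₃, ω₅, ω₆}ᶜ
  {ω₁, ω₅, ω₆}  = {ω₁, ω₆} ∪ {ω₅}
  {ω₂, ω₄, ω₅, ω₆}  = {ω₆} ∪ {ω₂, ω₄, ω₅}
  |family| = 25
Round 4: 7 new —
  {ω₁, ω₃}  = {ω₂, ω₄, ω₅, ω₆}ᶜ
  {ω₁, ω₅}  = {ω₅} ∪ {ω₁}
  {ω₁, ω₃, ω₅}  = {ω₃, ω₅} ∪ {ω₁}
  {ω₂, ω₃, ω₄}  = {ω₁, ω₅, ω₆}ᶜ
  {ω₂, ω₄, ω₆}  = {ω₆} ∪ {ω₂, ω₄}
  {ω₁, ω₂, ω₃, ω₄}  = {ω₅, ω₆}ᶜ
  {ω₂, ω₃, ω₄, ω₆}  = {ω₃, ω₆} ∪ {ω₂, ω₄}
  |family| = 32
Round 5 adds nothing — fixpoint reached.

|σ(𝒢)| = 32.  σ(𝒢) = { {}, {ω₁}, {ω₃}, {ω₅}, {ω₆}, {ω₁, ω₃}, {ω₁, ω₅}, {ω₁, ω₆}, {ω₂, ω₄}, {ω₃, ω₅}, {ω₃, ω₆}, {ω₅, ω₆}, {ω₁, ω₂, ω₄}, {ω₁, ω₃, ω₅}, {ω₁, ω₃, ω₆}, {ω₁, ω₅, ω₆}, {ω₂, ω₃, ω₄}, {ω₂, ω₄, ω₅}, {ω₂, ω₄, ω₆}, {ω₃, ω₅, ω₆}, {ω₁, ω₂, ω₃, ω₄}, {ω₁, ω₂, ω₄, ω₅}, {ω₁, ω₂, ω₄, ω₆}, {ω₁, ω₃, ω₅, ω₆}, {ω₂, ω₃, ω₄, ω₅}, {ω₂, ω₃, ω₄, ω₆}, {ω₂, ω₄, ω₅, ω₆}, {ω₁, ω₂, ω₃, ω₄, ω₅}, {ω₁, ω₂, ω₃, ω₄, ω₆}, {ω₁, ω₂, ω₄, ω₅, ω₆}, {ω₂, ω₃, ω₄, ω₅, ω₆}, S }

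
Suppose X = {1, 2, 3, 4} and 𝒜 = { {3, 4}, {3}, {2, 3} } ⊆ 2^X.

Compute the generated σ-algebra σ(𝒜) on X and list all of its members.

Answer: σ(𝒜) = { ∅, {1}, {2}, {3}, {4}, {1, 2}, {1, 3}, {1, 4}, {2, 3}, {2, 4}, {3, 4}, {1, 2, 3}, {1, 2, 4}, {1, 3, 4}, {2, 3, 4}, X }

Derivation:
Start: 𝒜 ∪ {∅, X} = { ∅, {3}, {2, 3}, {3, 4}, X }.
Round 1 (4 new):
  {1, 2}  = {3, 4}ᶜ
  {1, 4}  = {2, 3}ᶜ
  {1, 2, 4}  = {3}ᶜ
  {2, 3, 4}  = {3, 4} ∪ {2, 3}
  [9 total]
Round 2 (3 new):
  {1}  = {2, 3, 4}ᶜ
  {1, 2, 3}  = {1, 2} ∪ {3}
  {1, 3, 4}  = {3, 4} ∪ {1, 4}
  [12 total]
Round 3: +3 →
  {2}  = {1, 3, 4}ᶜ
  {4}  = {1, 2, 3}ᶜ
  {1, 3}  = {3} ∪ {1}
  [15 total]
Round 4: 1 new —
  {2, 4}  = {1, 3}ᶜ
  [16 total]
Round 5: already closed under ᶜ and ∪.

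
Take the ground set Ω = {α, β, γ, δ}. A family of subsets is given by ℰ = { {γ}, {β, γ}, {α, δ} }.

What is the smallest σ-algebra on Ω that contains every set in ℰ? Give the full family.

σ(ℰ) = { {}, {β}, {γ}, {α, δ}, {β, γ}, {α, β, δ}, {α, γ, δ}, Ω }

Derivation:
Take S₀ = ℰ ∪ {∅, Ω} = { {}, {γ}, {α, δ}, {β, γ}, Ω }.
Round 1 (2 new):
  {α, β, δ}  = complement {γ}
  {α, γ, δ}  = {γ} ∪ {α, δ}
  |family| = 7
Round 2: 1 new —
  {β}  = complement {α, γ, δ}
  |family| = 8
Round 3: closed — nothing new.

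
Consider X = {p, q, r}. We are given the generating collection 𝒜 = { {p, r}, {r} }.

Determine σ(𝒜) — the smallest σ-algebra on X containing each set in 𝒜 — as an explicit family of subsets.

|σ(𝒜)| = 8.  σ(𝒜) = { {}, {p}, {q}, {r}, {p, q}, {p, r}, {q, r}, X }

Trace:
Take S₀ = 𝒜 ∪ {∅, X} = { {}, {r}, {p, r}, X }.
Step 1 (2 new):
  {q}  = X∖{p, r}
  {p, q}  = X∖{r}
  — 6 sets.
Step 2 (1 new):
  {q, r}  = {r} ∪ {q}
  — 7 sets.
Step 3: 1 new —
  {p}  = X∖{q, r}
  — 8 sets.
Step 4: closed — nothing new.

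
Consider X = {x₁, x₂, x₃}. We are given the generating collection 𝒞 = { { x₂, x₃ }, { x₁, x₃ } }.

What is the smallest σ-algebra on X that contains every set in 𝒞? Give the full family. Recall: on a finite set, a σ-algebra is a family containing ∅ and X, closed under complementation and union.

Take S₀ = 𝒞 ∪ {∅, X} = { ∅, { x₁, x₃ }, { x₂, x₃ }, X }.
Pass 1 (2 new):
  { x₁ }  = { x₂, x₃ }ᶜ
  { x₂ }  = { x₁, x₃ }ᶜ
  [6 total]
Pass 2. New:
  { x₁, x₂ }  = { x₂ } ∪ { x₁ }
  [7 total]
Pass 3 adds 1:
  { x₃ }  = { x₁, x₂ }ᶜ
  [8 total]
Pass 4: already closed under ᶜ and ∪.

σ(𝒞) = { ∅, { x₁ }, { x₂ }, { x₃ }, { x₁, x₂ }, { x₁, x₃ }, { x₂, x₃ }, X }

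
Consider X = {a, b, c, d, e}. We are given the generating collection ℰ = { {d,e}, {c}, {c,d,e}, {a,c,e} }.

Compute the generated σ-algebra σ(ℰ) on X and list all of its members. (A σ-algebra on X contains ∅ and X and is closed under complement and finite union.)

Begin from { ∅, {c}, {d,e}, {a,c,e}, {c,d,e}, X } (that is, ℰ plus ∅ and X).
Iteration 1 adds 5:
  {a,b}  = complement {c,d,e}
  {b,d}  = complement {a,c,e}
  {a,b,c}  = complement {d,e}
  {a,b,d,e}  = complement {c}
  {a,c,d,e}  = {d,e} ∪ {a,c,e}
  — 11 sets.
Iteration 2: +7 →
  {b}  = complement {a,c,d,e}
  {a,b,d}  = {a,b} ∪ {b,d}
  {b,c,d}  = {c} ∪ {b,d}
  {b,d,e}  = {d,e} ∪ {b,d}
  {a,b,c,d}  = {a,b,c} ∪ {b,d}
  {a,b,c,e}  = {a,b,c} ∪ {a,c,e}
  {b,c,d,e}  = {c,d,e} ∪ {b,d}
  — 18 sets.
Iteration 3: +7 →
  {a}  = complement {b,c,d,e}
  {d}  = complement {a,b,c,e}
  {e}  = complement {a,b,c,d}
  {a,c}  = complement {b,d,e}
  {a,e}  = complement {b,c,d}
  {b,c}  = {c} ∪ {b}
  {c,e}  = complement {a,b,d}
  — 25 sets.
Iteration 4: +7 →
  {a,d}  = {d} ∪ {a}
  {b,e}  = {b} ∪ {e}
  {c,d}  = {c} ∪ {d}
  {a,b,e}  = {a,b} ∪ {e}
  {a,c,d}  = {a,c} ∪ {d}
  {a,d,e}  = complement {b,c}
  {b,c,e}  = {b} ∪ {c,e}
  — 32 sets.
Iteration 5: no new sets; the family is a σ-algebra.

Hence σ(ℰ) has 32 members: { ∅, {a}, {b}, {c}, {d}, {e}, {a,b}, {a,c}, {a,d}, {a,e}, {b,c}, {b,d}, {b,e}, {c,d}, {c,e}, {d,e}, {a,b,c}, {a,b,d}, {a,b,e}, {a,c,d}, {a,c,e}, {a,d,e}, {b,c,d}, {b,c,e}, {b,d,e}, {c,d,e}, {a,b,c,d}, {a,b,c,e}, {a,b,d,e}, {a,c,d,e}, {b,c,d,e}, X }.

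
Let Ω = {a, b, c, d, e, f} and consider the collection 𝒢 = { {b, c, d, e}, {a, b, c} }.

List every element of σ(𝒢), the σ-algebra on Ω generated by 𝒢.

σ(𝒢) (16 sets): { {}, {a}, {f}, {a, f}, {b, c}, {d, e}, {a, b, c}, {a, d, e}, {b, c, f}, {d, e, f}, {a, b, c, f}, {a, d, e, f}, {b, c, d, e}, {a, b, c, d, e}, {b, c, d, e, f}, Ω }

Working:
Begin from { {}, {a, b, c}, {b, c, d, e}, Ω } (that is, 𝒢 plus ∅ and Ω).
Iteration 1: +3 →
  {a, f}  = Ω∖{b, c, d, e}
  {d, e, f}  = Ω∖{a, b, c}
  {a, b, c, d, e}  = {b, c, d, e} ∪ {a, b, c}
  — 7 sets.
Iteration 2: 4 new —
  {f}  = Ω∖{a, b, c, d, e}
  {a, b, c, f}  = {a, b, c} ∪ {a, f}
  {a, d, e, f}  = {a, f} ∪ {d, e, f}
  {b, c, d, e, f}  = {b, c, d, e} ∪ {d, e, f}
  — 11 sets.
Iteration 3 adds 3:
  {a}  = Ω∖{b, c, d, e, f}
  {b, c}  = Ω∖{a, d, e, f}
  {d, e}  = Ω∖{a, b, c, f}
  — 14 sets.
Iteration 4: +2 →
  {a, d, e}  = {d, e} ∪ {a}
  {b, c, f}  = {b, c} ∪ {f}
  — 16 sets.
Iteration 5: no new sets; the family is a σ-algebra.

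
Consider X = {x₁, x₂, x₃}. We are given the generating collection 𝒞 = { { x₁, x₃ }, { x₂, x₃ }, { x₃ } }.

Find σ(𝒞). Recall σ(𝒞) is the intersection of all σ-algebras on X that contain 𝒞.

Start: 𝒞 ∪ {∅, X} = { {}, { x₃ }, { x₁, x₃ }, { x₂, x₃ }, X }.
Round 1 adds 3:
  { x₁ }  = complement { x₂, x₃ }
  { x₂ }  = complement { x₁, x₃ }
  { x₁, x₂ }  = complement { x₃ }
  — 8 sets.
Round 2 adds nothing — fixpoint reached.

σ(𝒞) = { {}, { x₁ }, { x₂ }, { x₃ }, { x₁, x₂ }, { x₁, x₃ }, { x₂, x₃ }, X }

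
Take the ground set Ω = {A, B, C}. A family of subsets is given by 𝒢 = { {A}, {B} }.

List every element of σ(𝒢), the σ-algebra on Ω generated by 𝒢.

Start: 𝒢 ∪ {∅, Ω} = { {}, {A}, {B}, Ω }.
Step 1 (3 new):
  {A, B}  = {A} ∪ {B}
  {A, C}  = complement {B}
  {B, C}  = complement {A}
Step 2 (1 new):
  {C}  = complement {A, B}
Step 3: stable.

σ(𝒢) = { {}, {A}, {B}, {C}, {A, B}, {A, C}, {B, C}, Ω }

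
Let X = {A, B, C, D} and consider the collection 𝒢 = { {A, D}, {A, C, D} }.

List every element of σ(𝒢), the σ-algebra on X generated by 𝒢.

Begin from { ∅, {A, D}, {A, C, D}, X } (that is, 𝒢 plus ∅ and X).
Pass 1 adds 2:
  {B}  = complement {A, C, D}
  {B, C}  = complement {A, D}
  [6 total]
Pass 2. New:
  {A, B, D}  = {A, D} ∪ {B}
  [7 total]
Pass 3 (1 new):
  {C}  = complement {A, B, D}
  [8 total]
After Pass 4 the family is unchanged; done.

Therefore σ(𝒢) = { ∅, {B}, {C}, {A, D}, {B, C}, {A, B, D}, {A, C, D}, X } (|σ(𝒢)| = 8).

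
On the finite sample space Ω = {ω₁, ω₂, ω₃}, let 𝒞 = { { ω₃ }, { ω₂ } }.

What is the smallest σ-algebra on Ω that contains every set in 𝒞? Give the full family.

σ(𝒞) = { {}, { ω₁ }, { ω₂ }, { ω₃ }, { ω₁, ω₂ }, { ω₁, ω₃ }, { ω₂, ω₃ }, Ω }

Trace:
Start: 𝒞 ∪ {∅, Ω} = { {}, { ω₂ }, { ω₃ }, Ω }.
Step 1: +3 →
  { ω₁, ω₂ }  = Ω∖{ ω₃ }
  { ω₁, ω₃ }  = Ω∖{ ω₂ }
  { ω₂, ω₃ }  = { ω₃ } ∪ { ω₂ }
  (now 7)
Step 2: 1 new —
  { ω₁ }  = Ω∖{ ω₂, ω₃ }
  (now 8)
Step 3: stable.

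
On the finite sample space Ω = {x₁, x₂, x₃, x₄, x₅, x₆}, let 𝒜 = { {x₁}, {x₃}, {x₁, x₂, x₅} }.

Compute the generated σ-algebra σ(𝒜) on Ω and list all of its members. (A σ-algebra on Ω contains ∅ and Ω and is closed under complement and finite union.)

Start: 𝒜 ∪ {∅, Ω} = { {}, {x₁}, {x₃}, {x₁, x₂, x₅}, Ω }.
Step 1 (5 new):
  {x₁, x₃}  = {x₃} ∪ {x₁}
  {x₃, x₄, x₆}  = complement {x₁, x₂, x₅}
  {x₁, x₂, x₃, x₅}  = {x₃} ∪ {x₁, x₂, x₅}
  {x₁, x₂, x₄, x₅, x₆}  = complement {x₃}
  {x₂, x₃, x₄, x₅, x₆}  = complement {x₁}
  (now 10)
Step 2: +3 →
  {x₄, x₆}  = complement {x₁, x₂, x₃, x₅}
  {x₁, x₃, x₄, x₆}  = {x₁, x₃} ∪ {x₃, x₄, x₆}
  {x₂, x₄, x₅, x₆}  = complement {x₁, x₃}
  (now 13)
Step 3 adds 2:
  {x₂, x₅}  = complement {x₁, x₃, x₄, x₆}
  {x₁, x₄, x₆}  = {x₄, x₆} ∪ {x₁}
  (now 15)
Step 4 (1 new):
  {x₂, x₃, x₅}  = complement {x₁, x₄, x₆}
  (now 16)
Step 5: no new sets; the family is a σ-algebra.

Therefore σ(𝒜) = { {}, {x₁}, {x₃}, {x₁, x₃}, {x₂, x₅}, {x₄, x₆}, {x₁, x₂, x₅}, {x₁, x₄, x₆}, {x₂, x₃, x₅}, {x₃, x₄, x₆}, {x₁, x₂, x₃, x₅}, {x₁, x₃, x₄, x₆}, {x₂, x₄, x₅, x₆}, {x₁, x₂, x₄, x₅, x₆}, {x₂, x₃, x₄, x₅, x₆}, Ω } (|σ(𝒜)| = 16).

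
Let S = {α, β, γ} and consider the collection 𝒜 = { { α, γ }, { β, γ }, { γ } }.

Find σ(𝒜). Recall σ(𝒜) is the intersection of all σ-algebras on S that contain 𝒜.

Start: 𝒜 ∪ {∅, S} = { {  }, { γ }, { α, γ }, { β, γ }, S }.
Iteration 1: +3 →
  { α }  = { β, γ }ᶜ
  { β }  = { α, γ }ᶜ
  { α, β }  = { γ }ᶜ
  [8 total]
Iteration 2: no new sets; the family is a σ-algebra.

Hence σ(𝒜) has 8 members: { {  }, { α }, { β }, { γ }, { α, β }, { α, γ }, { β, γ }, S }.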